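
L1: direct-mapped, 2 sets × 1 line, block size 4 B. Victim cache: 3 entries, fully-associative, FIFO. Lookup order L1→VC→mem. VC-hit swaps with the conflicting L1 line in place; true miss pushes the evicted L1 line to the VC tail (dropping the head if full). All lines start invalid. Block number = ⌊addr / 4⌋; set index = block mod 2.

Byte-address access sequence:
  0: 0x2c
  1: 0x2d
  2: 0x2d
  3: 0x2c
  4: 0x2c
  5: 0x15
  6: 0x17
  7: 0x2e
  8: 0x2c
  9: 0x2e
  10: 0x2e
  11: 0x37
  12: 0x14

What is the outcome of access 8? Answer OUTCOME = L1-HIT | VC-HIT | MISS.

OUTCOME = L1-HIT

  [0] addr=0x2c blk=11 s=1: MISS | VC []
  [1] addr=0x2d blk=11 s=1: L1-HIT | VC []
  [2] addr=0x2d blk=11 s=1: L1-HIT | VC []
  [3] addr=0x2c blk=11 s=1: L1-HIT | VC []
  [4] addr=0x2c blk=11 s=1: L1-HIT | VC []
  [5] addr=0x15 blk=5 s=1: MISS | VC [11]
  [6] addr=0x17 blk=5 s=1: L1-HIT | VC [11]
  [7] addr=0x2e blk=11 s=1: VC-HIT | VC [5]
  [8] addr=0x2c blk=11 s=1: L1-HIT | VC [5]
  [9] addr=0x2e blk=11 s=1: L1-HIT | VC [5]
  [10] addr=0x2e blk=11 s=1: L1-HIT | VC [5]
  [11] addr=0x37 blk=13 s=1: MISS | VC [5, 11]
  [12] addr=0x14 blk=5 s=1: VC-HIT | VC [13, 11]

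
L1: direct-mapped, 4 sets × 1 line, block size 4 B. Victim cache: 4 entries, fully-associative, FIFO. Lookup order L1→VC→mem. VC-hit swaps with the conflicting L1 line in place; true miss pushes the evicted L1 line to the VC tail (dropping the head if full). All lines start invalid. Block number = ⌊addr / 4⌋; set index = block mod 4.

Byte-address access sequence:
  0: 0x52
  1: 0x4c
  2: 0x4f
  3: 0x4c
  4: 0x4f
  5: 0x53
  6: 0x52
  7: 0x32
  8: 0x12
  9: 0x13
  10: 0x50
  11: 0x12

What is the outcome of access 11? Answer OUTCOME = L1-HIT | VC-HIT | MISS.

#0 0x52→b20/s0 MISS; vc=[]
#1 0x4c→b19/s3 MISS; vc=[]
#2 0x4f→b19/s3 L1-HIT; vc=[]
#3 0x4c→b19/s3 L1-HIT; vc=[]
#4 0x4f→b19/s3 L1-HIT; vc=[]
#5 0x53→b20/s0 L1-HIT; vc=[]
#6 0x52→b20/s0 L1-HIT; vc=[]
#7 0x32→b12/s0 MISS; vc=[20]
#8 0x12→b4/s0 MISS; vc=[20,12]
#9 0x13→b4/s0 L1-HIT; vc=[20,12]
#10 0x50→b20/s0 VC-HIT; vc=[4,12]
#11 0x12→b4/s0 VC-HIT; vc=[20,12]

OUTCOME = VC-HIT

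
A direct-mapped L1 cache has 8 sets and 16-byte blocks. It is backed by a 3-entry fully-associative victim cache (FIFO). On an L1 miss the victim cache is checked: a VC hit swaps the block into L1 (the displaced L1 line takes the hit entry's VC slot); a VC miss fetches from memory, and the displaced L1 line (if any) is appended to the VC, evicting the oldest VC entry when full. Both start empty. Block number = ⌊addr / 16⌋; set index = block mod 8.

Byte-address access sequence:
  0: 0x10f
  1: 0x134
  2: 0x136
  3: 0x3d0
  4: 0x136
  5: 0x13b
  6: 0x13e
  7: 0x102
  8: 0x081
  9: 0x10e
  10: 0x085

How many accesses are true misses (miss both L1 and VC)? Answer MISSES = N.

MISSES = 4

  [0] addr=0x10f blk=16 s=0: MISS | VC []
  [1] addr=0x134 blk=19 s=3: MISS | VC []
  [2] addr=0x136 blk=19 s=3: L1-HIT | VC []
  [3] addr=0x3d0 blk=61 s=5: MISS | VC []
  [4] addr=0x136 blk=19 s=3: L1-HIT | VC []
  [5] addr=0x13b blk=19 s=3: L1-HIT | VC []
  [6] addr=0x13e blk=19 s=3: L1-HIT | VC []
  [7] addr=0x102 blk=16 s=0: L1-HIT | VC []
  [8] addr=0x81 blk=8 s=0: MISS | VC [16]
  [9] addr=0x10e blk=16 s=0: VC-HIT | VC [8]
  [10] addr=0x85 blk=8 s=0: VC-HIT | VC [16]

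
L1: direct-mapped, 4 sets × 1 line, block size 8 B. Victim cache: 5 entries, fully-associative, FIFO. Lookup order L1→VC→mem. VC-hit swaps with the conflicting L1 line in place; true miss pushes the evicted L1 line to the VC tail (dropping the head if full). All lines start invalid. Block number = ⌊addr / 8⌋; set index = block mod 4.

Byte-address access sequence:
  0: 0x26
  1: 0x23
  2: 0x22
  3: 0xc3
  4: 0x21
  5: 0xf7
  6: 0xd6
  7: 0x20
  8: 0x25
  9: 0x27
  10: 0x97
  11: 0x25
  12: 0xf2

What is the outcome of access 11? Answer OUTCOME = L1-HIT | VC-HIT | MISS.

0: 0x26 (blk 4, set 0) → MISS  vc=[]
1: 0x23 (blk 4, set 0) → L1-HIT  vc=[]
2: 0x22 (blk 4, set 0) → L1-HIT  vc=[]
3: 0xc3 (blk 24, set 0) → MISS  vc=[4]
4: 0x21 (blk 4, set 0) → VC-HIT  vc=[24]
5: 0xf7 (blk 30, set 2) → MISS  vc=[24]
6: 0xd6 (blk 26, set 2) → MISS  vc=[24, 30]
7: 0x20 (blk 4, set 0) → L1-HIT  vc=[24, 30]
8: 0x25 (blk 4, set 0) → L1-HIT  vc=[24, 30]
9: 0x27 (blk 4, set 0) → L1-HIT  vc=[24, 30]
10: 0x97 (blk 18, set 2) → MISS  vc=[24, 30, 26]
11: 0x25 (blk 4, set 0) → L1-HIT  vc=[24, 30, 26]
12: 0xf2 (blk 30, set 2) → VC-HIT  vc=[24, 18, 26]

OUTCOME = L1-HIT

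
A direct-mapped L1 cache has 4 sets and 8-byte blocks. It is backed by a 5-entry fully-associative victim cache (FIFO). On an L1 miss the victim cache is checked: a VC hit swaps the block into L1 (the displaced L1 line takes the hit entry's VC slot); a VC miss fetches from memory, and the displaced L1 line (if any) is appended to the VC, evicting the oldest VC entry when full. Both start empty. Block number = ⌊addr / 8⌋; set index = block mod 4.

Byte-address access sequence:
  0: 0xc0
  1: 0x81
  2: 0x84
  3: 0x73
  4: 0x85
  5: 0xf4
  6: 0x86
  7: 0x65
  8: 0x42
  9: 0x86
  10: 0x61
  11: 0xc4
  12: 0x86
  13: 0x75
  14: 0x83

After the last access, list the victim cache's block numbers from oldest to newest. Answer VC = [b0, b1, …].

0: 0xc0 (blk 24, set 0) → MISS  vc=[]
1: 0x81 (blk 16, set 0) → MISS  vc=[24]
2: 0x84 (blk 16, set 0) → L1-HIT  vc=[24]
3: 0x73 (blk 14, set 2) → MISS  vc=[24]
4: 0x85 (blk 16, set 0) → L1-HIT  vc=[24]
5: 0xf4 (blk 30, set 2) → MISS  vc=[24, 14]
6: 0x86 (blk 16, set 0) → L1-HIT  vc=[24, 14]
7: 0x65 (blk 12, set 0) → MISS  vc=[24, 14, 16]
8: 0x42 (blk 8, set 0) → MISS  vc=[24, 14, 16, 12]
9: 0x86 (blk 16, set 0) → VC-HIT  vc=[24, 14, 8, 12]
10: 0x61 (blk 12, set 0) → VC-HIT  vc=[24, 14, 8, 16]
11: 0xc4 (blk 24, set 0) → VC-HIT  vc=[12, 14, 8, 16]
12: 0x86 (blk 16, set 0) → VC-HIT  vc=[12, 14, 8, 24]
13: 0x75 (blk 14, set 2) → VC-HIT  vc=[12, 30, 8, 24]
14: 0x83 (blk 16, set 0) → L1-HIT  vc=[12, 30, 8, 24]

VC = [12, 30, 8, 24]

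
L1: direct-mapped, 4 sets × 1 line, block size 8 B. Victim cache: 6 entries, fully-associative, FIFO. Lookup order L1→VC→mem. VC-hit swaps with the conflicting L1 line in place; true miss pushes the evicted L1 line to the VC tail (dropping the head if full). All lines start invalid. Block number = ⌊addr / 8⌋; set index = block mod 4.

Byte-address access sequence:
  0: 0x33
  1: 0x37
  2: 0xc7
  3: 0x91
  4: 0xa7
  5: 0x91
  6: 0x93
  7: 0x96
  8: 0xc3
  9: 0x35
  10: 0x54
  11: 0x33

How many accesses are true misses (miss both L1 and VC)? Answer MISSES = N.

  [0] addr=0x33 blk=6 s=2: MISS | VC []
  [1] addr=0x37 blk=6 s=2: L1-HIT | VC []
  [2] addr=0xc7 blk=24 s=0: MISS | VC []
  [3] addr=0x91 blk=18 s=2: MISS | VC [6]
  [4] addr=0xa7 blk=20 s=0: MISS | VC [6, 24]
  [5] addr=0x91 blk=18 s=2: L1-HIT | VC [6, 24]
  [6] addr=0x93 blk=18 s=2: L1-HIT | VC [6, 24]
  [7] addr=0x96 blk=18 s=2: L1-HIT | VC [6, 24]
  [8] addr=0xc3 blk=24 s=0: VC-HIT | VC [6, 20]
  [9] addr=0x35 blk=6 s=2: VC-HIT | VC [18, 20]
  [10] addr=0x54 blk=10 s=2: MISS | VC [18, 20, 6]
  [11] addr=0x33 blk=6 s=2: VC-HIT | VC [18, 20, 10]

MISSES = 5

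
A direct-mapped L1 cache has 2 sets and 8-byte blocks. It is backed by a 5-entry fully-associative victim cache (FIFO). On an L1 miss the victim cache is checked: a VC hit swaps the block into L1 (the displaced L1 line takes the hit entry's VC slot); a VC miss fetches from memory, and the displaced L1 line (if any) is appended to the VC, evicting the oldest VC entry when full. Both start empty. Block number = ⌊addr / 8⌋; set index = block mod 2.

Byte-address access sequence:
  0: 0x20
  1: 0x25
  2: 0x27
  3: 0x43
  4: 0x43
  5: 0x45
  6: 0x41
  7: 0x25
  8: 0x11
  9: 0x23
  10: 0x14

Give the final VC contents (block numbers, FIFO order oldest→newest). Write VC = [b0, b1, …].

#0 0x20→b4/s0 MISS; vc=[]
#1 0x25→b4/s0 L1-HIT; vc=[]
#2 0x27→b4/s0 L1-HIT; vc=[]
#3 0x43→b8/s0 MISS; vc=[4]
#4 0x43→b8/s0 L1-HIT; vc=[4]
#5 0x45→b8/s0 L1-HIT; vc=[4]
#6 0x41→b8/s0 L1-HIT; vc=[4]
#7 0x25→b4/s0 VC-HIT; vc=[8]
#8 0x11→b2/s0 MISS; vc=[8,4]
#9 0x23→b4/s0 VC-HIT; vc=[8,2]
#10 0x14→b2/s0 VC-HIT; vc=[8,4]

VC = [8, 4]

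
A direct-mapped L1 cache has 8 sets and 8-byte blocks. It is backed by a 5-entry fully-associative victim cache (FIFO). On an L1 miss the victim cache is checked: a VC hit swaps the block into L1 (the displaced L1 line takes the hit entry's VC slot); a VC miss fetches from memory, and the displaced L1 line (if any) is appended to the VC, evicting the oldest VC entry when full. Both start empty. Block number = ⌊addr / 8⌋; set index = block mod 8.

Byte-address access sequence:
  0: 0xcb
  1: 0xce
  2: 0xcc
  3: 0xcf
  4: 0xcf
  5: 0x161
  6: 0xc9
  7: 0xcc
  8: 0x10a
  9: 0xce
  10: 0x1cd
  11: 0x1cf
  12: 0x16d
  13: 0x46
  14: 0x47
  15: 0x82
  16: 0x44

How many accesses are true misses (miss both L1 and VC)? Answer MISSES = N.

#0 0xcb→b25/s1 MISS; vc=[]
#1 0xce→b25/s1 L1-HIT; vc=[]
#2 0xcc→b25/s1 L1-HIT; vc=[]
#3 0xcf→b25/s1 L1-HIT; vc=[]
#4 0xcf→b25/s1 L1-HIT; vc=[]
#5 0x161→b44/s4 MISS; vc=[]
#6 0xc9→b25/s1 L1-HIT; vc=[]
#7 0xcc→b25/s1 L1-HIT; vc=[]
#8 0x10a→b33/s1 MISS; vc=[25]
#9 0xce→b25/s1 VC-HIT; vc=[33]
#10 0x1cd→b57/s1 MISS; vc=[33,25]
#11 0x1cf→b57/s1 L1-HIT; vc=[33,25]
#12 0x16d→b45/s5 MISS; vc=[33,25]
#13 0x46→b8/s0 MISS; vc=[33,25]
#14 0x47→b8/s0 L1-HIT; vc=[33,25]
#15 0x82→b16/s0 MISS; vc=[33,25,8]
#16 0x44→b8/s0 VC-HIT; vc=[33,25,16]

MISSES = 7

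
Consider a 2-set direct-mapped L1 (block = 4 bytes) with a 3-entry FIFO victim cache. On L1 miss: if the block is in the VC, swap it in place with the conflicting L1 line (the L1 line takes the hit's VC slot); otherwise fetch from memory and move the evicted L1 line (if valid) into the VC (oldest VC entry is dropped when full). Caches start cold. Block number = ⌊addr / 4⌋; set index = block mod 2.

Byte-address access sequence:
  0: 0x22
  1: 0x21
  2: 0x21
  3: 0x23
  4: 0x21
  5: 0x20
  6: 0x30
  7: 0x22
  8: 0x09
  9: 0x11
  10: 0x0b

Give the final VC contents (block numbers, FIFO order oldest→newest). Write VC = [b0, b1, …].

0: 0x22 (blk 8, set 0) → MISS  vc=[]
1: 0x21 (blk 8, set 0) → L1-HIT  vc=[]
2: 0x21 (blk 8, set 0) → L1-HIT  vc=[]
3: 0x23 (blk 8, set 0) → L1-HIT  vc=[]
4: 0x21 (blk 8, set 0) → L1-HIT  vc=[]
5: 0x20 (blk 8, set 0) → L1-HIT  vc=[]
6: 0x30 (blk 12, set 0) → MISS  vc=[8]
7: 0x22 (blk 8, set 0) → VC-HIT  vc=[12]
8: 0x9 (blk 2, set 0) → MISS  vc=[12, 8]
9: 0x11 (blk 4, set 0) → MISS  vc=[12, 8, 2]
10: 0xb (blk 2, set 0) → VC-HIT  vc=[12, 8, 4]

VC = [12, 8, 4]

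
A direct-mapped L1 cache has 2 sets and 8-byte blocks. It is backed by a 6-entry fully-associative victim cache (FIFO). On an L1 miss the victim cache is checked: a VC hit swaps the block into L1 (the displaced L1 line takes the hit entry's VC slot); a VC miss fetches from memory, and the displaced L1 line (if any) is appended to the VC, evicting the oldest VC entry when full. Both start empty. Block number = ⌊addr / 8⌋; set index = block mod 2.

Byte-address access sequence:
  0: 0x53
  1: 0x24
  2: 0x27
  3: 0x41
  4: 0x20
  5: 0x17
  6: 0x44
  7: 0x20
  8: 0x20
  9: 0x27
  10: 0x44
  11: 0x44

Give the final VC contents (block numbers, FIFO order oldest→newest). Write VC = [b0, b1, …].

0: 0x53 (blk 10, set 0) → MISS  vc=[]
1: 0x24 (blk 4, set 0) → MISS  vc=[10]
2: 0x27 (blk 4, set 0) → L1-HIT  vc=[10]
3: 0x41 (blk 8, set 0) → MISS  vc=[10, 4]
4: 0x20 (blk 4, set 0) → VC-HIT  vc=[10, 8]
5: 0x17 (blk 2, set 0) → MISS  vc=[10, 8, 4]
6: 0x44 (blk 8, set 0) → VC-HIT  vc=[10, 2, 4]
7: 0x20 (blk 4, set 0) → VC-HIT  vc=[10, 2, 8]
8: 0x20 (blk 4, set 0) → L1-HIT  vc=[10, 2, 8]
9: 0x27 (blk 4, set 0) → L1-HIT  vc=[10, 2, 8]
10: 0x44 (blk 8, set 0) → VC-HIT  vc=[10, 2, 4]
11: 0x44 (blk 8, set 0) → L1-HIT  vc=[10, 2, 4]

VC = [10, 2, 4]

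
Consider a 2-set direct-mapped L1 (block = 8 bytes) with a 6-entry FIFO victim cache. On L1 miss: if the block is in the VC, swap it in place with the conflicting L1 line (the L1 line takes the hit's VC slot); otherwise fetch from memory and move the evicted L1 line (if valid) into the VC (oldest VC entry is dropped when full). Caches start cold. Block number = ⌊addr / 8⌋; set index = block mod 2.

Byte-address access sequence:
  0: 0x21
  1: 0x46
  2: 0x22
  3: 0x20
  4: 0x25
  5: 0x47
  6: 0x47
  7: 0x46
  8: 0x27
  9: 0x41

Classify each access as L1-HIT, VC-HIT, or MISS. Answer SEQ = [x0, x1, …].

  [0] addr=0x21 blk=4 s=0: MISS | VC []
  [1] addr=0x46 blk=8 s=0: MISS | VC [4]
  [2] addr=0x22 blk=4 s=0: VC-HIT | VC [8]
  [3] addr=0x20 blk=4 s=0: L1-HIT | VC [8]
  [4] addr=0x25 blk=4 s=0: L1-HIT | VC [8]
  [5] addr=0x47 blk=8 s=0: VC-HIT | VC [4]
  [6] addr=0x47 blk=8 s=0: L1-HIT | VC [4]
  [7] addr=0x46 blk=8 s=0: L1-HIT | VC [4]
  [8] addr=0x27 blk=4 s=0: VC-HIT | VC [8]
  [9] addr=0x41 blk=8 s=0: VC-HIT | VC [4]

SEQ = [MISS, MISS, VC-HIT, L1-HIT, L1-HIT, VC-HIT, L1-HIT, L1-HIT, VC-HIT, VC-HIT]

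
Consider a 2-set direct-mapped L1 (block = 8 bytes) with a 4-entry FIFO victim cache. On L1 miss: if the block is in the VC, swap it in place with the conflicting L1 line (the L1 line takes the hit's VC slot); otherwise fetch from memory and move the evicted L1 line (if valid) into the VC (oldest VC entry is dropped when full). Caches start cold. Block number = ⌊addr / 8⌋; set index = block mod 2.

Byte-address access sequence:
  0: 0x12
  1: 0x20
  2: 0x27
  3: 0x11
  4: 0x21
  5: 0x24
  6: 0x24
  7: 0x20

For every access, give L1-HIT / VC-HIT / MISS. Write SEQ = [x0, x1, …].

SEQ = [MISS, MISS, L1-HIT, VC-HIT, VC-HIT, L1-HIT, L1-HIT, L1-HIT]

  [0] addr=0x12 blk=2 s=0: MISS | VC []
  [1] addr=0x20 blk=4 s=0: MISS | VC [2]
  [2] addr=0x27 blk=4 s=0: L1-HIT | VC [2]
  [3] addr=0x11 blk=2 s=0: VC-HIT | VC [4]
  [4] addr=0x21 blk=4 s=0: VC-HIT | VC [2]
  [5] addr=0x24 blk=4 s=0: L1-HIT | VC [2]
  [6] addr=0x24 blk=4 s=0: L1-HIT | VC [2]
  [7] addr=0x20 blk=4 s=0: L1-HIT | VC [2]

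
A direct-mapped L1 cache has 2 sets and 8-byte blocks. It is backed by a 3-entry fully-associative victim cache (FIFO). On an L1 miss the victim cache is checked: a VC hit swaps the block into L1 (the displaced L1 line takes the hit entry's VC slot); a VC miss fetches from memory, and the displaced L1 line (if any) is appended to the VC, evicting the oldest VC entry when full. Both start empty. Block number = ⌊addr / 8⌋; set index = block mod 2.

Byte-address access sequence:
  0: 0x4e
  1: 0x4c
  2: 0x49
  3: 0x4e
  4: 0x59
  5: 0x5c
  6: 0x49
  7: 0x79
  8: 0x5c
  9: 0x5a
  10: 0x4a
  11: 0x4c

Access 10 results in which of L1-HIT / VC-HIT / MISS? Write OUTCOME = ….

OUTCOME = VC-HIT

#0 0x4e→b9/s1 MISS; vc=[]
#1 0x4c→b9/s1 L1-HIT; vc=[]
#2 0x49→b9/s1 L1-HIT; vc=[]
#3 0x4e→b9/s1 L1-HIT; vc=[]
#4 0x59→b11/s1 MISS; vc=[9]
#5 0x5c→b11/s1 L1-HIT; vc=[9]
#6 0x49→b9/s1 VC-HIT; vc=[11]
#7 0x79→b15/s1 MISS; vc=[11,9]
#8 0x5c→b11/s1 VC-HIT; vc=[15,9]
#9 0x5a→b11/s1 L1-HIT; vc=[15,9]
#10 0x4a→b9/s1 VC-HIT; vc=[15,11]
#11 0x4c→b9/s1 L1-HIT; vc=[15,11]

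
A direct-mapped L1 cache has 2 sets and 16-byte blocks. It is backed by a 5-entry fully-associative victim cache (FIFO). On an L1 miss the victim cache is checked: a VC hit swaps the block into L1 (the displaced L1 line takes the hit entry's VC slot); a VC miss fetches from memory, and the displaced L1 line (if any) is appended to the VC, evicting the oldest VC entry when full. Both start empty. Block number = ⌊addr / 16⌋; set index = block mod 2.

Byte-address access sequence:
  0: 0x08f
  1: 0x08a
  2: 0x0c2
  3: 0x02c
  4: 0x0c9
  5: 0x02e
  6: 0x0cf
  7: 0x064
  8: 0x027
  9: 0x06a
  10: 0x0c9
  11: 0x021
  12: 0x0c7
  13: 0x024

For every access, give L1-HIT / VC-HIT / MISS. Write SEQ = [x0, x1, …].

  [0] addr=0x8f blk=8 s=0: MISS | VC []
  [1] addr=0x8a blk=8 s=0: L1-HIT | VC []
  [2] addr=0xc2 blk=12 s=0: MISS | VC [8]
  [3] addr=0x2c blk=2 s=0: MISS | VC [8, 12]
  [4] addr=0xc9 blk=12 s=0: VC-HIT | VC [8, 2]
  [5] addr=0x2e blk=2 s=0: VC-HIT | VC [8, 12]
  [6] addr=0xcf blk=12 s=0: VC-HIT | VC [8, 2]
  [7] addr=0x64 blk=6 s=0: MISS | VC [8, 2, 12]
  [8] addr=0x27 blk=2 s=0: VC-HIT | VC [8, 6, 12]
  [9] addr=0x6a blk=6 s=0: VC-HIT | VC [8, 2, 12]
  [10] addr=0xc9 blk=12 s=0: VC-HIT | VC [8, 2, 6]
  [11] addr=0x21 blk=2 s=0: VC-HIT | VC [8, 12, 6]
  [12] addr=0xc7 blk=12 s=0: VC-HIT | VC [8, 2, 6]
  [13] addr=0x24 blk=2 s=0: VC-HIT | VC [8, 12, 6]

SEQ = [MISS, L1-HIT, MISS, MISS, VC-HIT, VC-HIT, VC-HIT, MISS, VC-HIT, VC-HIT, VC-HIT, VC-HIT, VC-HIT, VC-HIT]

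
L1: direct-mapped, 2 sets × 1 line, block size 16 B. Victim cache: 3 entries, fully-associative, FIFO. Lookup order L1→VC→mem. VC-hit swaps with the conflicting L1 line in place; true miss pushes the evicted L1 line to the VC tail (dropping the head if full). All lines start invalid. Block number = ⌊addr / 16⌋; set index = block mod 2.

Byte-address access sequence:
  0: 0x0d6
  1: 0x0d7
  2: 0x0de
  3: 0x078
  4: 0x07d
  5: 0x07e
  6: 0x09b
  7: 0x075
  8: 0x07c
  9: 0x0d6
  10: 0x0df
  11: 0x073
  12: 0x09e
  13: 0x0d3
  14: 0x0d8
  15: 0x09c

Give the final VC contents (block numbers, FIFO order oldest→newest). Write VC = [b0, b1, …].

VC = [13, 7]

#0 0xd6→b13/s1 MISS; vc=[]
#1 0xd7→b13/s1 L1-HIT; vc=[]
#2 0xde→b13/s1 L1-HIT; vc=[]
#3 0x78→b7/s1 MISS; vc=[13]
#4 0x7d→b7/s1 L1-HIT; vc=[13]
#5 0x7e→b7/s1 L1-HIT; vc=[13]
#6 0x9b→b9/s1 MISS; vc=[13,7]
#7 0x75→b7/s1 VC-HIT; vc=[13,9]
#8 0x7c→b7/s1 L1-HIT; vc=[13,9]
#9 0xd6→b13/s1 VC-HIT; vc=[7,9]
#10 0xdf→b13/s1 L1-HIT; vc=[7,9]
#11 0x73→b7/s1 VC-HIT; vc=[13,9]
#12 0x9e→b9/s1 VC-HIT; vc=[13,7]
#13 0xd3→b13/s1 VC-HIT; vc=[9,7]
#14 0xd8→b13/s1 L1-HIT; vc=[9,7]
#15 0x9c→b9/s1 VC-HIT; vc=[13,7]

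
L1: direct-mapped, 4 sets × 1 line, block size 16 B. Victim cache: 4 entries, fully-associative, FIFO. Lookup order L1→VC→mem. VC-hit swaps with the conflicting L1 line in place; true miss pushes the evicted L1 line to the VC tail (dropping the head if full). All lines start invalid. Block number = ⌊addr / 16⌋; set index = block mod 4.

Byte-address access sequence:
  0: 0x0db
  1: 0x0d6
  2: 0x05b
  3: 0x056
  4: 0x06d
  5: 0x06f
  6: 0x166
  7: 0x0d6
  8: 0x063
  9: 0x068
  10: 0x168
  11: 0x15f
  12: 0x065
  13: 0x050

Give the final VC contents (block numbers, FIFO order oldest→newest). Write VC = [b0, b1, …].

  [0] addr=0xdb blk=13 s=1: MISS | VC []
  [1] addr=0xd6 blk=13 s=1: L1-HIT | VC []
  [2] addr=0x5b blk=5 s=1: MISS | VC [13]
  [3] addr=0x56 blk=5 s=1: L1-HIT | VC [13]
  [4] addr=0x6d blk=6 s=2: MISS | VC [13]
  [5] addr=0x6f blk=6 s=2: L1-HIT | VC [13]
  [6] addr=0x166 blk=22 s=2: MISS | VC [13, 6]
  [7] addr=0xd6 blk=13 s=1: VC-HIT | VC [5, 6]
  [8] addr=0x63 blk=6 s=2: VC-HIT | VC [5, 22]
  [9] addr=0x68 blk=6 s=2: L1-HIT | VC [5, 22]
  [10] addr=0x168 blk=22 s=2: VC-HIT | VC [5, 6]
  [11] addr=0x15f blk=21 s=1: MISS | VC [5, 6, 13]
  [12] addr=0x65 blk=6 s=2: VC-HIT | VC [5, 22, 13]
  [13] addr=0x50 blk=5 s=1: VC-HIT | VC [21, 22, 13]

VC = [21, 22, 13]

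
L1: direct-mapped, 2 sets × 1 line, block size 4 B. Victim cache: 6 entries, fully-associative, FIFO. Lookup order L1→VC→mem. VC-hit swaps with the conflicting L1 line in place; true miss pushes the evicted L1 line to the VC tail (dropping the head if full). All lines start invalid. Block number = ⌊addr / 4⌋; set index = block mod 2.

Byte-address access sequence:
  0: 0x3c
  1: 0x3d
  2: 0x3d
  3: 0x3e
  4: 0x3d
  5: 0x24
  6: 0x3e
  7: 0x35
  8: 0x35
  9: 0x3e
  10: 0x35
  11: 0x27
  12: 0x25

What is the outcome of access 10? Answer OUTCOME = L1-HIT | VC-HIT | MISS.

OUTCOME = VC-HIT

#0 0x3c→b15/s1 MISS; vc=[]
#1 0x3d→b15/s1 L1-HIT; vc=[]
#2 0x3d→b15/s1 L1-HIT; vc=[]
#3 0x3e→b15/s1 L1-HIT; vc=[]
#4 0x3d→b15/s1 L1-HIT; vc=[]
#5 0x24→b9/s1 MISS; vc=[15]
#6 0x3e→b15/s1 VC-HIT; vc=[9]
#7 0x35→b13/s1 MISS; vc=[9,15]
#8 0x35→b13/s1 L1-HIT; vc=[9,15]
#9 0x3e→b15/s1 VC-HIT; vc=[9,13]
#10 0x35→b13/s1 VC-HIT; vc=[9,15]
#11 0x27→b9/s1 VC-HIT; vc=[13,15]
#12 0x25→b9/s1 L1-HIT; vc=[13,15]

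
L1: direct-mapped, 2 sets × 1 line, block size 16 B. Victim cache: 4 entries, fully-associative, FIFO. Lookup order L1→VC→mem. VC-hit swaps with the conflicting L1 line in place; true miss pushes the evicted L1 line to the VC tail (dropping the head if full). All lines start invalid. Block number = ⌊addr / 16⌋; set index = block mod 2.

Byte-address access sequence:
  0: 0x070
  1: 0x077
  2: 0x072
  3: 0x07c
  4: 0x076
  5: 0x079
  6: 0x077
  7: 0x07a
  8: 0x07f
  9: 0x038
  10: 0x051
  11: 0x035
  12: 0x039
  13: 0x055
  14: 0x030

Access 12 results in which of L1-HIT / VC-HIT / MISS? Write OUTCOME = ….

OUTCOME = L1-HIT

0: 0x70 (blk 7, set 1) → MISS  vc=[]
1: 0x77 (blk 7, set 1) → L1-HIT  vc=[]
2: 0x72 (blk 7, set 1) → L1-HIT  vc=[]
3: 0x7c (blk 7, set 1) → L1-HIT  vc=[]
4: 0x76 (blk 7, set 1) → L1-HIT  vc=[]
5: 0x79 (blk 7, set 1) → L1-HIT  vc=[]
6: 0x77 (blk 7, set 1) → L1-HIT  vc=[]
7: 0x7a (blk 7, set 1) → L1-HIT  vc=[]
8: 0x7f (blk 7, set 1) → L1-HIT  vc=[]
9: 0x38 (blk 3, set 1) → MISS  vc=[7]
10: 0x51 (blk 5, set 1) → MISS  vc=[7, 3]
11: 0x35 (blk 3, set 1) → VC-HIT  vc=[7, 5]
12: 0x39 (blk 3, set 1) → L1-HIT  vc=[7, 5]
13: 0x55 (blk 5, set 1) → VC-HIT  vc=[7, 3]
14: 0x30 (blk 3, set 1) → VC-HIT  vc=[7, 5]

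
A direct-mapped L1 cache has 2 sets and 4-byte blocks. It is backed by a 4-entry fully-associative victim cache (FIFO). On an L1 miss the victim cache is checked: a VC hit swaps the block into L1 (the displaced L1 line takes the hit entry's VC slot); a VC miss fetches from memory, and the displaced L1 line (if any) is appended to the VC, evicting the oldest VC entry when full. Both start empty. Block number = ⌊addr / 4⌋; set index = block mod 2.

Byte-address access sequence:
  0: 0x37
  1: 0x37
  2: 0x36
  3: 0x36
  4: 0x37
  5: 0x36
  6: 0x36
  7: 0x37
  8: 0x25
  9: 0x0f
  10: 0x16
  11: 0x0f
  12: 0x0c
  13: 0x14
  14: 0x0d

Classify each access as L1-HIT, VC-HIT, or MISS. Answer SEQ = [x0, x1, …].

SEQ = [MISS, L1-HIT, L1-HIT, L1-HIT, L1-HIT, L1-HIT, L1-HIT, L1-HIT, MISS, MISS, MISS, VC-HIT, L1-HIT, VC-HIT, VC-HIT]

0: 0x37 (blk 13, set 1) → MISS  vc=[]
1: 0x37 (blk 13, set 1) → L1-HIT  vc=[]
2: 0x36 (blk 13, set 1) → L1-HIT  vc=[]
3: 0x36 (blk 13, set 1) → L1-HIT  vc=[]
4: 0x37 (blk 13, set 1) → L1-HIT  vc=[]
5: 0x36 (blk 13, set 1) → L1-HIT  vc=[]
6: 0x36 (blk 13, set 1) → L1-HIT  vc=[]
7: 0x37 (blk 13, set 1) → L1-HIT  vc=[]
8: 0x25 (blk 9, set 1) → MISS  vc=[13]
9: 0xf (blk 3, set 1) → MISS  vc=[13, 9]
10: 0x16 (blk 5, set 1) → MISS  vc=[13, 9, 3]
11: 0xf (blk 3, set 1) → VC-HIT  vc=[13, 9, 5]
12: 0xc (blk 3, set 1) → L1-HIT  vc=[13, 9, 5]
13: 0x14 (blk 5, set 1) → VC-HIT  vc=[13, 9, 3]
14: 0xd (blk 3, set 1) → VC-HIT  vc=[13, 9, 5]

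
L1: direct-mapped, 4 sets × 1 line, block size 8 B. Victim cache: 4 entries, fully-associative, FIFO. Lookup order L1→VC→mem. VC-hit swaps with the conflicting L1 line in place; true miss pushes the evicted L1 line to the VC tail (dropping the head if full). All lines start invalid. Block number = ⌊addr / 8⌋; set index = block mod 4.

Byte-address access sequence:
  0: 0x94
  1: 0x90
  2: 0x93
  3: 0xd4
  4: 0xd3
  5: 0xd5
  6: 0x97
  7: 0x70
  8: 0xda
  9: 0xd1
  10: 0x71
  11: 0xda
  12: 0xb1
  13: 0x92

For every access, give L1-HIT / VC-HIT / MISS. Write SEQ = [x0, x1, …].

SEQ = [MISS, L1-HIT, L1-HIT, MISS, L1-HIT, L1-HIT, VC-HIT, MISS, MISS, VC-HIT, VC-HIT, L1-HIT, MISS, VC-HIT]

#0 0x94→b18/s2 MISS; vc=[]
#1 0x90→b18/s2 L1-HIT; vc=[]
#2 0x93→b18/s2 L1-HIT; vc=[]
#3 0xd4→b26/s2 MISS; vc=[18]
#4 0xd3→b26/s2 L1-HIT; vc=[18]
#5 0xd5→b26/s2 L1-HIT; vc=[18]
#6 0x97→b18/s2 VC-HIT; vc=[26]
#7 0x70→b14/s2 MISS; vc=[26,18]
#8 0xda→b27/s3 MISS; vc=[26,18]
#9 0xd1→b26/s2 VC-HIT; vc=[14,18]
#10 0x71→b14/s2 VC-HIT; vc=[26,18]
#11 0xda→b27/s3 L1-HIT; vc=[26,18]
#12 0xb1→b22/s2 MISS; vc=[26,18,14]
#13 0x92→b18/s2 VC-HIT; vc=[26,22,14]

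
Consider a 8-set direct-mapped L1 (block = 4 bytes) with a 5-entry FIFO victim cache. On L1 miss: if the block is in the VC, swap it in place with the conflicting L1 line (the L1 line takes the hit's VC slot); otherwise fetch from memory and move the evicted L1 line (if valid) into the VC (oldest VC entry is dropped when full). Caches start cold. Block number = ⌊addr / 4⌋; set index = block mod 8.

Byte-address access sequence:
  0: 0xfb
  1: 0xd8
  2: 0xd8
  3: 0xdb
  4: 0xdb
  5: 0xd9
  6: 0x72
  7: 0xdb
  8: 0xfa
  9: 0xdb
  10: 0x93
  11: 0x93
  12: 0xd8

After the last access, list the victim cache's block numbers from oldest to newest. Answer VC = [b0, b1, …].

#0 0xfb→b62/s6 MISS; vc=[]
#1 0xd8→b54/s6 MISS; vc=[62]
#2 0xd8→b54/s6 L1-HIT; vc=[62]
#3 0xdb→b54/s6 L1-HIT; vc=[62]
#4 0xdb→b54/s6 L1-HIT; vc=[62]
#5 0xd9→b54/s6 L1-HIT; vc=[62]
#6 0x72→b28/s4 MISS; vc=[62]
#7 0xdb→b54/s6 L1-HIT; vc=[62]
#8 0xfa→b62/s6 VC-HIT; vc=[54]
#9 0xdb→b54/s6 VC-HIT; vc=[62]
#10 0x93→b36/s4 MISS; vc=[62,28]
#11 0x93→b36/s4 L1-HIT; vc=[62,28]
#12 0xd8→b54/s6 L1-HIT; vc=[62,28]

VC = [62, 28]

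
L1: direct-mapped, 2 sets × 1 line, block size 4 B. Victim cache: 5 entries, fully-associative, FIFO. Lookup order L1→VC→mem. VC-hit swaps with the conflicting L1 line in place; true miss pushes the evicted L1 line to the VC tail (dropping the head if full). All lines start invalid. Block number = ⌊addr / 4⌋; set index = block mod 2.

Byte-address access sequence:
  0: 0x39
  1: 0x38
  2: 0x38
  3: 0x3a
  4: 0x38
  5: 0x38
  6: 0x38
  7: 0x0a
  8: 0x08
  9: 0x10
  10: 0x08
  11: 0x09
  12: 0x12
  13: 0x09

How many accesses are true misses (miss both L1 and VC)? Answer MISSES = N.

#0 0x39→b14/s0 MISS; vc=[]
#1 0x38→b14/s0 L1-HIT; vc=[]
#2 0x38→b14/s0 L1-HIT; vc=[]
#3 0x3a→b14/s0 L1-HIT; vc=[]
#4 0x38→b14/s0 L1-HIT; vc=[]
#5 0x38→b14/s0 L1-HIT; vc=[]
#6 0x38→b14/s0 L1-HIT; vc=[]
#7 0xa→b2/s0 MISS; vc=[14]
#8 0x8→b2/s0 L1-HIT; vc=[14]
#9 0x10→b4/s0 MISS; vc=[14,2]
#10 0x8→b2/s0 VC-HIT; vc=[14,4]
#11 0x9→b2/s0 L1-HIT; vc=[14,4]
#12 0x12→b4/s0 VC-HIT; vc=[14,2]
#13 0x9→b2/s0 VC-HIT; vc=[14,4]

MISSES = 3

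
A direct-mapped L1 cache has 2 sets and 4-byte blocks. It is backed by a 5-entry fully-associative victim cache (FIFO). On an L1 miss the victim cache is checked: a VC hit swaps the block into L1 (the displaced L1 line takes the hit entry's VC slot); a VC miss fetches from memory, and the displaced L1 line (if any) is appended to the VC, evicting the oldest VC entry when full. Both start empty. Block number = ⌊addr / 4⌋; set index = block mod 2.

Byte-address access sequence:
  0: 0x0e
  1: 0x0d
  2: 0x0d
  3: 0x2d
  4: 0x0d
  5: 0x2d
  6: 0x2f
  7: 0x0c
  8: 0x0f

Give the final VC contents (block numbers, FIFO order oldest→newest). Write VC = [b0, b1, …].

  [0] addr=0xe blk=3 s=1: MISS | VC []
  [1] addr=0xd blk=3 s=1: L1-HIT | VC []
  [2] addr=0xd blk=3 s=1: L1-HIT | VC []
  [3] addr=0x2d blk=11 s=1: MISS | VC [3]
  [4] addr=0xd blk=3 s=1: VC-HIT | VC [11]
  [5] addr=0x2d blk=11 s=1: VC-HIT | VC [3]
  [6] addr=0x2f blk=11 s=1: L1-HIT | VC [3]
  [7] addr=0xc blk=3 s=1: VC-HIT | VC [11]
  [8] addr=0xf blk=3 s=1: L1-HIT | VC [11]

VC = [11]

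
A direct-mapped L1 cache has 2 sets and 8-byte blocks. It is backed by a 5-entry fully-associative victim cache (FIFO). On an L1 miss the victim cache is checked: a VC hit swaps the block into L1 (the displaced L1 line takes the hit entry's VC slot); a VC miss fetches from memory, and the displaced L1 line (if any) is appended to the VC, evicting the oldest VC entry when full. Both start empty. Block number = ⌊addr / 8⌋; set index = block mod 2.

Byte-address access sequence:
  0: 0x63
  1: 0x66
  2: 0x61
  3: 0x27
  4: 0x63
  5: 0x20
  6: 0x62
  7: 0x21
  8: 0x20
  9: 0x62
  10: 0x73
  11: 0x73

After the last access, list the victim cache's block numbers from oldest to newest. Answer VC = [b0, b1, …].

  [0] addr=0x63 blk=12 s=0: MISS | VC []
  [1] addr=0x66 blk=12 s=0: L1-HIT | VC []
  [2] addr=0x61 blk=12 s=0: L1-HIT | VC []
  [3] addr=0x27 blk=4 s=0: MISS | VC [12]
  [4] addr=0x63 blk=12 s=0: VC-HIT | VC [4]
  [5] addr=0x20 blk=4 s=0: VC-HIT | VC [12]
  [6] addr=0x62 blk=12 s=0: VC-HIT | VC [4]
  [7] addr=0x21 blk=4 s=0: VC-HIT | VC [12]
  [8] addr=0x20 blk=4 s=0: L1-HIT | VC [12]
  [9] addr=0x62 blk=12 s=0: VC-HIT | VC [4]
  [10] addr=0x73 blk=14 s=0: MISS | VC [4, 12]
  [11] addr=0x73 blk=14 s=0: L1-HIT | VC [4, 12]

VC = [4, 12]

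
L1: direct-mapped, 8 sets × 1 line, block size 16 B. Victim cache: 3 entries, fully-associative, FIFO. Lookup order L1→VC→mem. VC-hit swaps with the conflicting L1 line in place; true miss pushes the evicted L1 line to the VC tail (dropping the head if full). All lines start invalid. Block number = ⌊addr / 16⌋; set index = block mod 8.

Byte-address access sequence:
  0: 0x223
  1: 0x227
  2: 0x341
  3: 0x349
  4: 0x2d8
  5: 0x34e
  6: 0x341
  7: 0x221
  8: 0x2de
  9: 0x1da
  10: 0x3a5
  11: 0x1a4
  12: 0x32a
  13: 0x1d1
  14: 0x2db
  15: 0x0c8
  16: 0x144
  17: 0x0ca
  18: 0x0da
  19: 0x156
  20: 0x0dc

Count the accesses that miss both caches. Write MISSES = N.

MISSES = 12

#0 0x223→b34/s2 MISS; vc=[]
#1 0x227→b34/s2 L1-HIT; vc=[]
#2 0x341→b52/s4 MISS; vc=[]
#3 0x349→b52/s4 L1-HIT; vc=[]
#4 0x2d8→b45/s5 MISS; vc=[]
#5 0x34e→b52/s4 L1-HIT; vc=[]
#6 0x341→b52/s4 L1-HIT; vc=[]
#7 0x221→b34/s2 L1-HIT; vc=[]
#8 0x2de→b45/s5 L1-HIT; vc=[]
#9 0x1da→b29/s5 MISS; vc=[45]
#10 0x3a5→b58/s2 MISS; vc=[45,34]
#11 0x1a4→b26/s2 MISS; vc=[45,34,58]
#12 0x32a→b50/s2 MISS; vc=[34,58,26]
#13 0x1d1→b29/s5 L1-HIT; vc=[34,58,26]
#14 0x2db→b45/s5 MISS; vc=[58,26,29]
#15 0xc8→b12/s4 MISS; vc=[26,29,52]
#16 0x144→b20/s4 MISS; vc=[29,52,12]
#17 0xca→b12/s4 VC-HIT; vc=[29,52,20]
#18 0xda→b13/s5 MISS; vc=[52,20,45]
#19 0x156→b21/s5 MISS; vc=[20,45,13]
#20 0xdc→b13/s5 VC-HIT; vc=[20,45,21]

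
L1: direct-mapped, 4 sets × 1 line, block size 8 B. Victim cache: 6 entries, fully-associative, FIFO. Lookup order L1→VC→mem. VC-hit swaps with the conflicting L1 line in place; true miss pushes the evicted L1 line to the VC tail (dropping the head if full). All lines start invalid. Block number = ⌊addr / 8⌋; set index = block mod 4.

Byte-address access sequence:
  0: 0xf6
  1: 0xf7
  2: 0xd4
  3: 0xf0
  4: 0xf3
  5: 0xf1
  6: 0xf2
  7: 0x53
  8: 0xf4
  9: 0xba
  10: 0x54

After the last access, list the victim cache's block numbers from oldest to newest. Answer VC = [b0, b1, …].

VC = [26, 30]

0: 0xf6 (blk 30, set 2) → MISS  vc=[]
1: 0xf7 (blk 30, set 2) → L1-HIT  vc=[]
2: 0xd4 (blk 26, set 2) → MISS  vc=[30]
3: 0xf0 (blk 30, set 2) → VC-HIT  vc=[26]
4: 0xf3 (blk 30, set 2) → L1-HIT  vc=[26]
5: 0xf1 (blk 30, set 2) → L1-HIT  vc=[26]
6: 0xf2 (blk 30, set 2) → L1-HIT  vc=[26]
7: 0x53 (blk 10, set 2) → MISS  vc=[26, 30]
8: 0xf4 (blk 30, set 2) → VC-HIT  vc=[26, 10]
9: 0xba (blk 23, set 3) → MISS  vc=[26, 10]
10: 0x54 (blk 10, set 2) → VC-HIT  vc=[26, 30]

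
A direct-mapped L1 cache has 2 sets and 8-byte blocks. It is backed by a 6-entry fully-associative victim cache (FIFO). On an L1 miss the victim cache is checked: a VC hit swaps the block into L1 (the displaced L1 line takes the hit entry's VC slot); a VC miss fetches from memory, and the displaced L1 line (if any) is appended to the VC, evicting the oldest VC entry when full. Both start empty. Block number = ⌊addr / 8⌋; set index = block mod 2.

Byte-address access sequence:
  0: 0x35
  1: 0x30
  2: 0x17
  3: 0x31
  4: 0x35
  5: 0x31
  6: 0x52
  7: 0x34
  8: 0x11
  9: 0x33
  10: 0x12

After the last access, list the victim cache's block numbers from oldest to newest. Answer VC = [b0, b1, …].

  [0] addr=0x35 blk=6 s=0: MISS | VC []
  [1] addr=0x30 blk=6 s=0: L1-HIT | VC []
  [2] addr=0x17 blk=2 s=0: MISS | VC [6]
  [3] addr=0x31 blk=6 s=0: VC-HIT | VC [2]
  [4] addr=0x35 blk=6 s=0: L1-HIT | VC [2]
  [5] addr=0x31 blk=6 s=0: L1-HIT | VC [2]
  [6] addr=0x52 blk=10 s=0: MISS | VC [2, 6]
  [7] addr=0x34 blk=6 s=0: VC-HIT | VC [2, 10]
  [8] addr=0x11 blk=2 s=0: VC-HIT | VC [6, 10]
  [9] addr=0x33 blk=6 s=0: VC-HIT | VC [2, 10]
  [10] addr=0x12 blk=2 s=0: VC-HIT | VC [6, 10]

VC = [6, 10]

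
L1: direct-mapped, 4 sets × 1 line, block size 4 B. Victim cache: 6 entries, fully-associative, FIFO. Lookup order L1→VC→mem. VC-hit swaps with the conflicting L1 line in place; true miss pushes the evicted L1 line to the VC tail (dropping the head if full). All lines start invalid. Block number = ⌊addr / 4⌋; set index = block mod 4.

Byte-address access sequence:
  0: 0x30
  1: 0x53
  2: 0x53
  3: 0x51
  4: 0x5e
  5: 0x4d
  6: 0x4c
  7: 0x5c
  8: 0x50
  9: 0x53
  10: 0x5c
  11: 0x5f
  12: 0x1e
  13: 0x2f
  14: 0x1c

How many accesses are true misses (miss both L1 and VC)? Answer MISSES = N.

MISSES = 6

0: 0x30 (blk 12, set 0) → MISS  vc=[]
1: 0x53 (blk 20, set 0) → MISS  vc=[12]
2: 0x53 (blk 20, set 0) → L1-HIT  vc=[12]
3: 0x51 (blk 20, set 0) → L1-HIT  vc=[12]
4: 0x5e (blk 23, set 3) → MISS  vc=[12]
5: 0x4d (blk 19, set 3) → MISS  vc=[12, 23]
6: 0x4c (blk 19, set 3) → L1-HIT  vc=[12, 23]
7: 0x5c (blk 23, set 3) → VC-HIT  vc=[12, 19]
8: 0x50 (blk 20, set 0) → L1-HIT  vc=[12, 19]
9: 0x53 (blk 20, set 0) → L1-HIT  vc=[12, 19]
10: 0x5c (blk 23, set 3) → L1-HIT  vc=[12, 19]
11: 0x5f (blk 23, set 3) → L1-HIT  vc=[12, 19]
12: 0x1e (blk 7, set 3) → MISS  vc=[12, 19, 23]
13: 0x2f (blk 11, set 3) → MISS  vc=[12, 19, 23, 7]
14: 0x1c (blk 7, set 3) → VC-HIT  vc=[12, 19, 23, 11]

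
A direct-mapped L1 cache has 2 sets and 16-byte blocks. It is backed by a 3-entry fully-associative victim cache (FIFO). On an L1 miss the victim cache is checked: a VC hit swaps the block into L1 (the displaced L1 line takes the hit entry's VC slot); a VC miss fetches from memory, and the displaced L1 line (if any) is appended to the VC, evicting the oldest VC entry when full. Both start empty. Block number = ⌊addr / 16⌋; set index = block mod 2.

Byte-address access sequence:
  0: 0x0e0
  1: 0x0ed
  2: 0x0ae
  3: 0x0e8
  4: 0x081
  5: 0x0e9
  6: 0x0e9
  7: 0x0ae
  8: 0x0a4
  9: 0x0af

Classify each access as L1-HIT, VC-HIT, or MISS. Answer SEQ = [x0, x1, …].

  [0] addr=0xe0 blk=14 s=0: MISS | VC []
  [1] addr=0xed blk=14 s=0: L1-HIT | VC []
  [2] addr=0xae blk=10 s=0: MISS | VC [14]
  [3] addr=0xe8 blk=14 s=0: VC-HIT | VC [10]
  [4] addr=0x81 blk=8 s=0: MISS | VC [10, 14]
  [5] addr=0xe9 blk=14 s=0: VC-HIT | VC [10, 8]
  [6] addr=0xe9 blk=14 s=0: L1-HIT | VC [10, 8]
  [7] addr=0xae blk=10 s=0: VC-HIT | VC [14, 8]
  [8] addr=0xa4 blk=10 s=0: L1-HIT | VC [14, 8]
  [9] addr=0xaf blk=10 s=0: L1-HIT | VC [14, 8]

SEQ = [MISS, L1-HIT, MISS, VC-HIT, MISS, VC-HIT, L1-HIT, VC-HIT, L1-HIT, L1-HIT]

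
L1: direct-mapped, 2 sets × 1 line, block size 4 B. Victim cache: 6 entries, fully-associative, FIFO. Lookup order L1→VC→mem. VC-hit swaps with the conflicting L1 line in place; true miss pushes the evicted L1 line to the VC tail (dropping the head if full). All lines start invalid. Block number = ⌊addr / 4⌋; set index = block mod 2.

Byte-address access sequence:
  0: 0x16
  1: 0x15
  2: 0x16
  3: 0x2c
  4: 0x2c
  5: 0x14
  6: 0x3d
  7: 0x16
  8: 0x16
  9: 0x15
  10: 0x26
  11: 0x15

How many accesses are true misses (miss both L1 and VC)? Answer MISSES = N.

MISSES = 4

0: 0x16 (blk 5, set 1) → MISS  vc=[]
1: 0x15 (blk 5, set 1) → L1-HIT  vc=[]
2: 0x16 (blk 5, set 1) → L1-HIT  vc=[]
3: 0x2c (blk 11, set 1) → MISS  vc=[5]
4: 0x2c (blk 11, set 1) → L1-HIT  vc=[5]
5: 0x14 (blk 5, set 1) → VC-HIT  vc=[11]
6: 0x3d (blk 15, set 1) → MISS  vc=[11, 5]
7: 0x16 (blk 5, set 1) → VC-HIT  vc=[11, 15]
8: 0x16 (blk 5, set 1) → L1-HIT  vc=[11, 15]
9: 0x15 (blk 5, set 1) → L1-HIT  vc=[11, 15]
10: 0x26 (blk 9, set 1) → MISS  vc=[11, 15, 5]
11: 0x15 (blk 5, set 1) → VC-HIT  vc=[11, 15, 9]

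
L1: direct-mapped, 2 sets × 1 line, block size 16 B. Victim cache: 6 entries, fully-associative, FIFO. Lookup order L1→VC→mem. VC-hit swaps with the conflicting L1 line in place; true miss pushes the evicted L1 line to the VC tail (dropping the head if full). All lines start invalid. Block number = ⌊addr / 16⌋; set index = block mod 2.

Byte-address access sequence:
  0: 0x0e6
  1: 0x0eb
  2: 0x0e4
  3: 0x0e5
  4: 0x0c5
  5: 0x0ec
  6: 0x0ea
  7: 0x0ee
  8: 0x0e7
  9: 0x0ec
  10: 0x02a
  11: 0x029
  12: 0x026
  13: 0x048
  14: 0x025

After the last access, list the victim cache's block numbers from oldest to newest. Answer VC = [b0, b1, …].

VC = [12, 14, 4]

  [0] addr=0xe6 blk=14 s=0: MISS | VC []
  [1] addr=0xeb blk=14 s=0: L1-HIT | VC []
  [2] addr=0xe4 blk=14 s=0: L1-HIT | VC []
  [3] addr=0xe5 blk=14 s=0: L1-HIT | VC []
  [4] addr=0xc5 blk=12 s=0: MISS | VC [14]
  [5] addr=0xec blk=14 s=0: VC-HIT | VC [12]
  [6] addr=0xea blk=14 s=0: L1-HIT | VC [12]
  [7] addr=0xee blk=14 s=0: L1-HIT | VC [12]
  [8] addr=0xe7 blk=14 s=0: L1-HIT | VC [12]
  [9] addr=0xec blk=14 s=0: L1-HIT | VC [12]
  [10] addr=0x2a blk=2 s=0: MISS | VC [12, 14]
  [11] addr=0x29 blk=2 s=0: L1-HIT | VC [12, 14]
  [12] addr=0x26 blk=2 s=0: L1-HIT | VC [12, 14]
  [13] addr=0x48 blk=4 s=0: MISS | VC [12, 14, 2]
  [14] addr=0x25 blk=2 s=0: VC-HIT | VC [12, 14, 4]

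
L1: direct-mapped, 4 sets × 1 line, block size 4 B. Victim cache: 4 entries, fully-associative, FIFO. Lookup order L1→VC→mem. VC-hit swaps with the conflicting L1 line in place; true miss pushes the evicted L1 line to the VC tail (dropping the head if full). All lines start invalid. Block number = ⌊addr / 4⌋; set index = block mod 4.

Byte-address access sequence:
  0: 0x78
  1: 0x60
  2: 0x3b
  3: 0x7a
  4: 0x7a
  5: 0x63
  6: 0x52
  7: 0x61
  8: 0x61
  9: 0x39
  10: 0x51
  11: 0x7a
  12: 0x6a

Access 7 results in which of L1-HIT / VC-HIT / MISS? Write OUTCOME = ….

#0 0x78→b30/s2 MISS; vc=[]
#1 0x60→b24/s0 MISS; vc=[]
#2 0x3b→b14/s2 MISS; vc=[30]
#3 0x7a→b30/s2 VC-HIT; vc=[14]
#4 0x7a→b30/s2 L1-HIT; vc=[14]
#5 0x63→b24/s0 L1-HIT; vc=[14]
#6 0x52→b20/s0 MISS; vc=[14,24]
#7 0x61→b24/s0 VC-HIT; vc=[14,20]
#8 0x61→b24/s0 L1-HIT; vc=[14,20]
#9 0x39→b14/s2 VC-HIT; vc=[30,20]
#10 0x51→b20/s0 VC-HIT; vc=[30,24]
#11 0x7a→b30/s2 VC-HIT; vc=[14,24]
#12 0x6a→b26/s2 MISS; vc=[14,24,30]

OUTCOME = VC-HIT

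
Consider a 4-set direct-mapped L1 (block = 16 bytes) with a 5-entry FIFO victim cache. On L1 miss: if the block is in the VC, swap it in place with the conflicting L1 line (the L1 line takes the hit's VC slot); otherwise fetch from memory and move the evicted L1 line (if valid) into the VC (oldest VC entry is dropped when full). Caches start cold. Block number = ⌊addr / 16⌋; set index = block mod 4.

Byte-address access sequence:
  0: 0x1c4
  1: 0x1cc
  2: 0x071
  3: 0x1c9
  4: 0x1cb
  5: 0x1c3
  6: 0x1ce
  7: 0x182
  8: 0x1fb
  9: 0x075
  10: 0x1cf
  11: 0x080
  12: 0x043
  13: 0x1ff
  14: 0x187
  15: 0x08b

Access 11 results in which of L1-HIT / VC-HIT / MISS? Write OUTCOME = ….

#0 0x1c4→b28/s0 MISS; vc=[]
#1 0x1cc→b28/s0 L1-HIT; vc=[]
#2 0x71→b7/s3 MISS; vc=[]
#3 0x1c9→b28/s0 L1-HIT; vc=[]
#4 0x1cb→b28/s0 L1-HIT; vc=[]
#5 0x1c3→b28/s0 L1-HIT; vc=[]
#6 0x1ce→b28/s0 L1-HIT; vc=[]
#7 0x182→b24/s0 MISS; vc=[28]
#8 0x1fb→b31/s3 MISS; vc=[28,7]
#9 0x75→b7/s3 VC-HIT; vc=[28,31]
#10 0x1cf→b28/s0 VC-HIT; vc=[24,31]
#11 0x80→b8/s0 MISS; vc=[24,31,28]
#12 0x43→b4/s0 MISS; vc=[24,31,28,8]
#13 0x1ff→b31/s3 VC-HIT; vc=[24,7,28,8]
#14 0x187→b24/s0 VC-HIT; vc=[4,7,28,8]
#15 0x8b→b8/s0 VC-HIT; vc=[4,7,28,24]

OUTCOME = MISS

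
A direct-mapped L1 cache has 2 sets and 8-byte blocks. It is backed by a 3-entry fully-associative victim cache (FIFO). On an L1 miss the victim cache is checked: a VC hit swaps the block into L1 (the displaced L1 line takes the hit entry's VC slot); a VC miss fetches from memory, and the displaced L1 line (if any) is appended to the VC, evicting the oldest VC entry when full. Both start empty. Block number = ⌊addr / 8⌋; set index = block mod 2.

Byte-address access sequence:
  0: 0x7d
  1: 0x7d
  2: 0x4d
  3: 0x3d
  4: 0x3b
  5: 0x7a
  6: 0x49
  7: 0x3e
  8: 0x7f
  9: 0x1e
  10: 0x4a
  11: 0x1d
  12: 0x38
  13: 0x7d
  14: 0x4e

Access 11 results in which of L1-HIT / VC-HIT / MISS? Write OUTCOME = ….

#0 0x7d→b15/s1 MISS; vc=[]
#1 0x7d→b15/s1 L1-HIT; vc=[]
#2 0x4d→b9/s1 MISS; vc=[15]
#3 0x3d→b7/s1 MISS; vc=[15,9]
#4 0x3b→b7/s1 L1-HIT; vc=[15,9]
#5 0x7a→b15/s1 VC-HIT; vc=[7,9]
#6 0x49→b9/s1 VC-HIT; vc=[7,15]
#7 0x3e→b7/s1 VC-HIT; vc=[9,15]
#8 0x7f→b15/s1 VC-HIT; vc=[9,7]
#9 0x1e→b3/s1 MISS; vc=[9,7,15]
#10 0x4a→b9/s1 VC-HIT; vc=[3,7,15]
#11 0x1d→b3/s1 VC-HIT; vc=[9,7,15]
#12 0x38→b7/s1 VC-HIT; vc=[9,3,15]
#13 0x7d→b15/s1 VC-HIT; vc=[9,3,7]
#14 0x4e→b9/s1 VC-HIT; vc=[15,3,7]

OUTCOME = VC-HIT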